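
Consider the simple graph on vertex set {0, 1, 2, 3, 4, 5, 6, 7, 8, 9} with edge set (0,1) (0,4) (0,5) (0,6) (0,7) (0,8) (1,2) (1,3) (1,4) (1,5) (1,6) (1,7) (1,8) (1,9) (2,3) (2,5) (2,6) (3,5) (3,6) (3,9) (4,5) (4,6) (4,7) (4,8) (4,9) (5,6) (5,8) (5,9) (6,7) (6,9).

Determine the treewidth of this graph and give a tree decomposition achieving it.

Treewidth 4.
One optimal decomposition is:
Bags: B1 = {1, 4, 5, 6, 9}  B2 = {0, 1, 4, 5, 6}  B3 = {1, 3, 5, 6, 9}  B4 = {1, 2, 3, 5, 6}  B5 = {0, 1, 4, 5, 8}  B6 = {0, 1, 4, 6, 7}
Tree: B1–B2, B1–B3, B3–B4, B2–B5, B2–B6

Each bag holds 5 vertices, so the decomposition has width 4, which upper-bounds the treewidth. Conversely, {0, 1, 4, 5, 8} is a clique of size 5, and the vertices of any clique must share a bag in every tree decomposition; so some bag has ≥ 5 vertices and tw(G) ≥ 4. The upper and lower bounds meet at 4, so that is the treewidth.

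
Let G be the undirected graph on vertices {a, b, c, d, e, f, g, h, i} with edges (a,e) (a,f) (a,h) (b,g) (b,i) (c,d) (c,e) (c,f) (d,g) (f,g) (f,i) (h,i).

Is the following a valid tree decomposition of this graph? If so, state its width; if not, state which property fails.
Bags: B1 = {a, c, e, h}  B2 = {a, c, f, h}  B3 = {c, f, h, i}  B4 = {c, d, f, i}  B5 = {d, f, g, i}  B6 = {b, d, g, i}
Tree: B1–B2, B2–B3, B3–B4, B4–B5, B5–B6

Yes; width 3.

Checking the three conditions: (i) the bags cover all of {a, b, c, d, e, f, g, h, i}; (ii) for each edge, some bag contains both endpoints; (iii) the bags containing any fixed vertex form a subtree. All hold, so the decomposition is valid with width 4 − 1 = 3.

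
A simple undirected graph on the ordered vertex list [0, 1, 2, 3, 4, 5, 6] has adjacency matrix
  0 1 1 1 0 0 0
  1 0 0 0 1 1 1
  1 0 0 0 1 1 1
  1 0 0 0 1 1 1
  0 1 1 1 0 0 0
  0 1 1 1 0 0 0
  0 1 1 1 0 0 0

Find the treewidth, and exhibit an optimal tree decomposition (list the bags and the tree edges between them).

Every bag has size at most 4, so the width is 4 − 1 = 3 and tw(G) ≤ 3. For the lower bound: the 4 vertex sets {1,6}, {2,4}, {3}, {0} are disjoint, each induces a connected subgraph, and every pair is joined by at least one edge of G. Contracting each set to a single vertex therefore yields K_{4} as a minor, and since treewidth is minor-monotone, tw(G) ≥ tw(K_{4}) = 3. Therefore the treewidth is 3.

Treewidth 3.
One such decomposition:
Bags: B1 = {1, 2, 3, 6}  B2 = {1, 2, 3, 4}  B3 = {0, 1, 2, 3}  B4 = {1, 2, 3, 5}
Tree: B1–B2, B2–B3, B3–B4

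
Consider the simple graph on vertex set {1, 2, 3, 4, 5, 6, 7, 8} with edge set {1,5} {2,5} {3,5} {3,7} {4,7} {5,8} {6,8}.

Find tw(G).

1

A width-1 tree decomposition is:
Bags: B1 = {3, 5}  B2 = {5, 8}  B3 = {1, 5}  B4 = {6, 8}  B5 = {3, 7}  B6 = {4, 7}  B7 = {2, 5}
Tree: B1–B2, B1–B3, B2–B4, B1–B5, B5–B6, B3–B7
The largest bag has 2 vertices, giving width 1; this decomposition certifies tw(G) ≤ 1. G has an edge, so its treewidth is at least 1. Therefore the treewidth is 1.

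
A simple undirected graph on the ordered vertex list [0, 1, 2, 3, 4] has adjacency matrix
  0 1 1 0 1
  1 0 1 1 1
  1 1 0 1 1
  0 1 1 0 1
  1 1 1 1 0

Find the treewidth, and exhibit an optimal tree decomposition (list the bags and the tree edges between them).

Treewidth 3.
One optimal decomposition is:
Bags: B1 = {0, 1, 2, 4}  B2 = {1, 2, 3, 4}
Tree: B1–B2

Each bag holds 4 vertices, so the decomposition has width 3, which upper-bounds the treewidth. On the other hand G contains the 4-clique {0, 1, 2, 4}. A clique must lie in a single bag of any decomposition, so no decomposition can have width below 3. Therefore the treewidth is 3.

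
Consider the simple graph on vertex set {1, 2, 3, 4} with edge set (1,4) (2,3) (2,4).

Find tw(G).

1

A width-1 tree decomposition is:
Bags: B1 = {1, 4}  B2 = {2, 4}  B3 = {2, 3}
Tree: B1–B2, B2–B3
Every bag has size at most 2, so the width is 2 − 1 = 1 and tw(G) ≤ 1. Since G has at least one edge (e.g. 1–4), it is not an edgeless graph, so tw(G) ≥ 1. Therefore the treewidth is 1.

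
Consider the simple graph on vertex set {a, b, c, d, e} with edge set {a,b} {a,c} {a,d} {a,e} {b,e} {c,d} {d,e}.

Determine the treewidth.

2

A width-2 tree decomposition is:
Bags: B1 = {a, c, d}  B2 = {a, d, e}  B3 = {a, b, e}
Tree: B1–B2, B2–B3
The largest bag has 3 vertices, giving width 2; this decomposition certifies tw(G) ≤ 2. Conversely, {a, d, e} is a clique of size 3, and the vertices of any clique must share a bag in every tree decomposition; so some bag has ≥ 3 vertices and tw(G) ≥ 2. Hence tw(G) = 2 exactly.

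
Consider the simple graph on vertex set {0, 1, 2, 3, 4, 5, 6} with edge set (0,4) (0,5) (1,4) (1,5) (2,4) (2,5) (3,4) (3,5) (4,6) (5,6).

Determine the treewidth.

2

A width-2 tree decomposition is:
Bags: B1 = {1, 4, 5}  B2 = {3, 4, 5}  B3 = {4, 5, 6}  B4 = {0, 4, 5}  B5 = {2, 4, 5}
Tree: B1–B2, B2–B3, B3–B4, B4–B5
Each bag holds 3 vertices, so the decomposition has width 2, which upper-bounds the treewidth. For the lower bound, G contains the cycle 5–1–4–3–5, so G is not a forest; only forests have treewidth ≤ 1, hence tw(G) ≥ 2. The upper and lower bounds meet at 2, so that is the treewidth.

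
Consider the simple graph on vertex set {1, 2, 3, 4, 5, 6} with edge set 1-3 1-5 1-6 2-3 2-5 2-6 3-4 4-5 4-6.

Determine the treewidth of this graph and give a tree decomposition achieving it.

The largest bag has 4 vertices, giving width 3; this decomposition certifies tw(G) ≤ 3. For the lower bound: the 4 vertex sets {1,6}, {3,4}, {2}, {5} are disjoint, each induces a connected subgraph, and every pair is joined by at least one edge of G. Contracting each set to a single vertex therefore yields K_{4} as a minor, and since treewidth is minor-monotone, tw(G) ≥ tw(K_{4}) = 3. Combining the bounds, tw(G) = 3.

Treewidth 3.
One such decomposition:
Bags: B1 = {1, 2, 4, 6}  B2 = {1, 2, 3, 4}  B3 = {1, 2, 4, 5}
Tree: B1–B2, B2–B3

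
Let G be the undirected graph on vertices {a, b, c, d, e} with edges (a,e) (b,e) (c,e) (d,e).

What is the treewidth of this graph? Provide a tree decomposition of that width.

The largest bag has 2 vertices, giving width 1; this decomposition certifies tw(G) ≤ 1. G has an edge, so its treewidth is at least 1. Combining the bounds, tw(G) = 1.

Treewidth 1.
One such decomposition:
Bags: B1 = {c, e}  B2 = {d, e}  B3 = {a, e}  B4 = {b, e}
Tree: B1–B2, B2–B3, B2–B4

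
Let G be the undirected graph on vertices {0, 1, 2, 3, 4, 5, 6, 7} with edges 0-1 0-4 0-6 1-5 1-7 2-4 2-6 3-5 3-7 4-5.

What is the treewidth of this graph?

2

A width-2 tree decomposition is:
Bags: B1 = {1, 3, 7}  B2 = {1, 3, 5}  B3 = {0, 1, 5}  B4 = {0, 4, 5}  B5 = {0, 4, 6}  B6 = {2, 4, 6}
Tree: B1–B2, B2–B3, B3–B4, B4–B5, B5–B6
The largest bag has 3 vertices, giving width 2; this decomposition certifies tw(G) ≤ 2. The edges 7–3–5–1–7 form a cycle, so G is not a tree and its treewidth is at least 2. Combining the bounds, tw(G) = 2.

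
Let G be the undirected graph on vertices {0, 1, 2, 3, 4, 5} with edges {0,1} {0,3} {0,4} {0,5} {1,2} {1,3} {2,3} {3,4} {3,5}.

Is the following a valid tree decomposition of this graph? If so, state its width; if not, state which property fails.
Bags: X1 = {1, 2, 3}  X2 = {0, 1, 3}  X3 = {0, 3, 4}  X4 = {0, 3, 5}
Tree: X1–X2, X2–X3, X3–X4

Vertex coverage: the bags together contain {0, 1, 2, 3, 4, 5}, the full vertex set. Edge coverage: each edge of G has both endpoints in at least one bag. Running intersection: for every vertex, the bags containing it form a connected subtree. All three properties hold, so this is a valid tree decomposition of width max|bag| − 1 = 2, and hence tw(G) ≤ 2.

Yes; width 2.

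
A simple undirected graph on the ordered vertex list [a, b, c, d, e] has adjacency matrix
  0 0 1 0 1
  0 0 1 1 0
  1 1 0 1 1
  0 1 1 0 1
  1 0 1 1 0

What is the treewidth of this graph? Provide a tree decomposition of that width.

Treewidth 2.
One such decomposition:
Bags: B1 = {a, c, e}  B2 = {c, d, e}  B3 = {b, c, d}
Tree: B1–B2, B2–B3

Each bag holds 3 vertices, so the decomposition has width 2, which upper-bounds the treewidth. Conversely, {c, d, e} is a clique of size 3, and the vertices of any clique must share a bag in every tree decomposition; so some bag has ≥ 3 vertices and tw(G) ≥ 2. Therefore the treewidth is 2.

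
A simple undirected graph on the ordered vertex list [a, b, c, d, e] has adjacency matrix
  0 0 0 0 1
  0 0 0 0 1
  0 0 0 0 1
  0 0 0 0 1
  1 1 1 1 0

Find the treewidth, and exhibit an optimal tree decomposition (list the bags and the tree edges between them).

Each bag holds 2 vertices, so the decomposition has width 1, which upper-bounds the treewidth. Any graph with an edge has treewidth ≥ 1, and G has the edge e–b. Hence tw(G) = 1 exactly.

Treewidth 1.
One such decomposition:
Bags: B1 = {b, e}  B2 = {a, e}  B3 = {d, e}  B4 = {c, e}
Tree: B1–B2, B2–B3, B3–B4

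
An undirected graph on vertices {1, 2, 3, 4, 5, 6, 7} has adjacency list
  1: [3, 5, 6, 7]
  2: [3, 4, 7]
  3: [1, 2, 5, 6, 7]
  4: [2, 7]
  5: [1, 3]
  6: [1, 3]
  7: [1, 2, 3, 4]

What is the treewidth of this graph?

2

A width-2 tree decomposition is:
Bags: B1 = {1, 3, 5}  B2 = {1, 3, 6}  B3 = {1, 3, 7}  B4 = {2, 3, 7}  B5 = {2, 4, 7}
Tree: B1–B2, B1–B3, B3–B4, B4–B5
Every bag has size at most 3, so the width is 3 − 1 = 2 and tw(G) ≤ 2. Conversely, {1, 3, 5} is a clique of size 3, and the vertices of any clique must share a bag in every tree decomposition; so some bag has ≥ 3 vertices and tw(G) ≥ 2. Therefore the treewidth is 2.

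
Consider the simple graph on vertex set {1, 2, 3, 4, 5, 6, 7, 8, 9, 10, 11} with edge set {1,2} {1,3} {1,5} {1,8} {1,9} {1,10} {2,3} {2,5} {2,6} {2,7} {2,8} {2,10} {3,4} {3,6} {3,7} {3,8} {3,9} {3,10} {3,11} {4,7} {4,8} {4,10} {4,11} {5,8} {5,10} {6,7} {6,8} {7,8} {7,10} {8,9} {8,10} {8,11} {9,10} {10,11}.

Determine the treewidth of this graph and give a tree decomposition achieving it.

Every bag has size at most 5, so the width is 5 − 1 = 4 and tw(G) ≤ 4. Conversely, {1, 3, 8, 9, 10} is a clique of size 5, and the vertices of any clique must share a bag in every tree decomposition; so some bag has ≥ 5 vertices and tw(G) ≥ 4. Therefore the treewidth is 4.

Treewidth 4.
Bags: B1 = {1, 2, 3, 8, 10}  B2 = {2, 3, 7, 8, 10}  B3 = {3, 4, 7, 8, 10}  B4 = {3, 4, 8, 10, 11}  B5 = {1, 2, 5, 8, 10}  B6 = {2, 3, 6, 7, 8}  B7 = {1, 3, 8, 9, 10}
Tree: B1–B2, B2–B3, B3–B4, B1–B5, B2–B6, B1–B7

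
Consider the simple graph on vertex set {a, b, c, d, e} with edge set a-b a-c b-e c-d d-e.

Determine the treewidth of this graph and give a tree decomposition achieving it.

The largest bag has 3 vertices, giving width 2; this decomposition certifies tw(G) ≤ 2. For the lower bound, G contains the cycle c–d–e–b–a–c, so G is not a forest; only forests have treewidth ≤ 1, hence tw(G) ≥ 2. Therefore the treewidth is 2.

Treewidth 2.
One such decomposition:
Bags: B1 = {c, d, e}  B2 = {b, c, e}  B3 = {a, b, c}
Tree: B1–B2, B2–B3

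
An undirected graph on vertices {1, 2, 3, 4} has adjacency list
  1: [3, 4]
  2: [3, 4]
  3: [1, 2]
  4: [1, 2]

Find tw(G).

2

A width-2 tree decomposition is:
Bags: B1 = {2, 3, 4}  B2 = {1, 3, 4}
Tree: B1–B2
The largest bag has 3 vertices, giving width 2; this decomposition certifies tw(G) ≤ 2. For the lower bound, G contains the cycle 3–2–4–1–3, so G is not a forest; only forests have treewidth ≤ 1, hence tw(G) ≥ 2. The upper and lower bounds meet at 2, so that is the treewidth.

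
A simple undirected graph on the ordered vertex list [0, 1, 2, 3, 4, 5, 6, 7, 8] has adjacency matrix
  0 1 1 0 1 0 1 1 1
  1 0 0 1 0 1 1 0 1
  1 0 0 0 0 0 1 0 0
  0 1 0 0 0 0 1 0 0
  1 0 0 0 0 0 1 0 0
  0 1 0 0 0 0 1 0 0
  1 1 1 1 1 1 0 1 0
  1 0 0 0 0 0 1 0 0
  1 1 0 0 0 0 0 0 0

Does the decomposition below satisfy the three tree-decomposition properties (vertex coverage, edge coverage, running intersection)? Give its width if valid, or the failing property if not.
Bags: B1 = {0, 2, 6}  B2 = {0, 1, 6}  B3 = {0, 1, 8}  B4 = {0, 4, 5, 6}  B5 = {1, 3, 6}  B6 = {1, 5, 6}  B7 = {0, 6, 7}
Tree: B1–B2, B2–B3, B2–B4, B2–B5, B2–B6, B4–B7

A tree decomposition must satisfy three properties: every vertex lies in some bag; for every edge, both endpoints lie together in some bag; and for every vertex, the bags containing it form a connected subtree. Here bags containing vertex 5 are not connected in the tree, so the decomposition is invalid.

No — bags containing vertex 5 are not connected in the tree.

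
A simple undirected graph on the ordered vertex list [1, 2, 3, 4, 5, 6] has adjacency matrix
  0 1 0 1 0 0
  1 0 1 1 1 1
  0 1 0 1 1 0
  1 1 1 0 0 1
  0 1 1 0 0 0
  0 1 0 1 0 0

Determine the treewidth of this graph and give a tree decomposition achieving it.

Treewidth 2.
One optimal decomposition is:
Bags: B1 = {2, 3, 4}  B2 = {2, 4, 6}  B3 = {2, 3, 5}  B4 = {1, 2, 4}
Tree: B1–B2, B1–B3, B2–B4

The largest bag has 3 vertices, giving width 2; this decomposition certifies tw(G) ≤ 2. For the lower bound, the 3 vertices {1, 2, 4} are pairwise adjacent, and any tree decomposition puts a clique entirely inside one bag — forcing width ≥ 2. The upper and lower bounds meet at 2, so that is the treewidth.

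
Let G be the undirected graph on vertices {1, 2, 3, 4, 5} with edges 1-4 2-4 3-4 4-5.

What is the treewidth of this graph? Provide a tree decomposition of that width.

Every bag has size at most 2, so the width is 2 − 1 = 1 and tw(G) ≤ 1. G has an edge, so its treewidth is at least 1. Combining the bounds, tw(G) = 1.

Treewidth 1.
One optimal decomposition is:
Bags: B1 = {1, 4}  B2 = {2, 4}  B3 = {3, 4}  B4 = {4, 5}
Tree: B1–B2, B2–B3, B3–B4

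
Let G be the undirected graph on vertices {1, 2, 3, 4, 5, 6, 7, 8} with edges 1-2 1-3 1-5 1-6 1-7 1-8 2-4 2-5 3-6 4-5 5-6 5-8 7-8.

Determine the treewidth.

A width-2 tree decomposition is:
Bags: B1 = {1, 2, 5}  B2 = {1, 5, 6}  B3 = {1, 5, 8}  B4 = {1, 3, 6}  B5 = {2, 4, 5}  B6 = {1, 7, 8}
Tree: B1–B2, B2–B3, B2–B4, B1–B5, B3–B6
Every bag has size at most 3, so the width is 3 − 1 = 2 and tw(G) ≤ 2. Conversely, {1, 3, 6} is a clique of size 3, and the vertices of any clique must share a bag in every tree decomposition; so some bag has ≥ 3 vertices and tw(G) ≥ 2. Hence tw(G) = 2 exactly.

2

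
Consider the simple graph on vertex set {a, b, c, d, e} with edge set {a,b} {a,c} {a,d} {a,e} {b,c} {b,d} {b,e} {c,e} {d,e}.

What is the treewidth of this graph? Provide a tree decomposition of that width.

The largest bag has 4 vertices, giving width 3; this decomposition certifies tw(G) ≤ 3. Conversely, {a, b, d, e} is a clique of size 4, and the vertices of any clique must share a bag in every tree decomposition; so some bag has ≥ 4 vertices and tw(G) ≥ 3. Therefore the treewidth is 3.

Treewidth 3.
Bags: B1 = {a, b, d, e}  B2 = {a, b, c, e}
Tree: B1–B2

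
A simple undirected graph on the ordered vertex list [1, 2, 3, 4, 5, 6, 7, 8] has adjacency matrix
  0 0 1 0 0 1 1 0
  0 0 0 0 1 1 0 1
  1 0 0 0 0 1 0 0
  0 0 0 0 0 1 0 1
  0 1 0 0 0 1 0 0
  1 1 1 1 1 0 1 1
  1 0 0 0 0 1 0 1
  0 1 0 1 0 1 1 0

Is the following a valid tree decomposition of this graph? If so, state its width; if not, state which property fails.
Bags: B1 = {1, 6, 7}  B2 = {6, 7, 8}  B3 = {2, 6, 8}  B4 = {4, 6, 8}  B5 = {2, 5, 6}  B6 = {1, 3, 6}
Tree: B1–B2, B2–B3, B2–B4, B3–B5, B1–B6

Yes; width 2.

Checking the three conditions: (i) the bags cover all of {1, 2, 3, 4, 5, 6, 7, 8}; (ii) for each edge, some bag contains both endpoints; (iii) the bags containing any fixed vertex form a subtree. All hold, so the decomposition is valid with width 3 − 1 = 2.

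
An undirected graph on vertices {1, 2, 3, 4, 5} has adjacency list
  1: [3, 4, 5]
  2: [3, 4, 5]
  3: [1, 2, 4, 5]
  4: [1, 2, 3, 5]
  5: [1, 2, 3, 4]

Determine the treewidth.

A width-3 tree decomposition is:
Bags: B1 = {1, 3, 4, 5}  B2 = {2, 3, 4, 5}
Tree: B1–B2
Each bag holds 4 vertices, so the decomposition has width 3, which upper-bounds the treewidth. Conversely, {1, 3, 4, 5} is a clique of size 4, and the vertices of any clique must share a bag in every tree decomposition; so some bag has ≥ 4 vertices and tw(G) ≥ 3. The upper and lower bounds meet at 3, so that is the treewidth.

3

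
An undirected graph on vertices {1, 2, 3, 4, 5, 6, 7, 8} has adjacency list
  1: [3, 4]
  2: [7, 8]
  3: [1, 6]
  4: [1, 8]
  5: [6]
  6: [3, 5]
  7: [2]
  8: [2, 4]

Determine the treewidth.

1

A width-1 tree decomposition is:
Bags: B1 = {5, 6}  B2 = {3, 6}  B3 = {1, 3}  B4 = {1, 4}  B5 = {4, 8}  B6 = {2, 8}  B7 = {2, 7}
Tree: B1–B2, B2–B3, B3–B4, B4–B5, B5–B6, B6–B7
Each bag holds 2 vertices, so the decomposition has width 1, which upper-bounds the treewidth. Since G has at least one edge (e.g. 5–6), it is not an edgeless graph, so tw(G) ≥ 1. Hence tw(G) = 1 exactly.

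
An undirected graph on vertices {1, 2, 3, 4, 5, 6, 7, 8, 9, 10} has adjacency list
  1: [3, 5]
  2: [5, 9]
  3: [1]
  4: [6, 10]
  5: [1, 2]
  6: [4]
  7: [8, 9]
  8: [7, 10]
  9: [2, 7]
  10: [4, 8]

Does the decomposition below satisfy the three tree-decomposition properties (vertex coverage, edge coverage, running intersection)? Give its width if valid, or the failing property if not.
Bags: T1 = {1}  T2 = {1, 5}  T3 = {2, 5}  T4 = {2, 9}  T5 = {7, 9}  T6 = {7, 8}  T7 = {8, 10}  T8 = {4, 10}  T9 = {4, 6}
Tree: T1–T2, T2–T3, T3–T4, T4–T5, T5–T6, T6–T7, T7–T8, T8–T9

No — vertex 3 appears in no bag.

A tree decomposition must satisfy three properties: every vertex lies in some bag; for every edge, both endpoints lie together in some bag; and for every vertex, the bags containing it form a connected subtree. Here vertex 3 appears in no bag, so the decomposition is invalid.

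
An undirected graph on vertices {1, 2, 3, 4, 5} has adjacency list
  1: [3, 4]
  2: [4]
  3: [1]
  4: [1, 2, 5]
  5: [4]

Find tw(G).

A width-1 tree decomposition is:
Bags: B1 = {1, 4}  B2 = {4, 5}  B3 = {1, 3}  B4 = {2, 4}
Tree: B1–B2, B1–B3, B2–B4
Each bag holds 2 vertices, so the decomposition has width 1, which upper-bounds the treewidth. Any graph with an edge has treewidth ≥ 1, and G has the edge 4–1. Hence tw(G) = 1 exactly.

1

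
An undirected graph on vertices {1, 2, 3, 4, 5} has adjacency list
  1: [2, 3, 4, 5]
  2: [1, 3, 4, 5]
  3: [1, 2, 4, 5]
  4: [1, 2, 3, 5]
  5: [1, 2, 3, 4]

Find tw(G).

A width-4 tree decomposition is:
Bags: B1 = {1, 2, 3, 4, 5}
Tree: (single bag)
With just one bag of size 5, the width is 5 − 1 = 4, so tw(G) ≤ 4. For the lower bound, the 5 vertices {1, 2, 3, 4, 5} are pairwise adjacent, and any tree decomposition puts a clique entirely inside one bag — forcing width ≥ 4. Combining the bounds, tw(G) = 4.

4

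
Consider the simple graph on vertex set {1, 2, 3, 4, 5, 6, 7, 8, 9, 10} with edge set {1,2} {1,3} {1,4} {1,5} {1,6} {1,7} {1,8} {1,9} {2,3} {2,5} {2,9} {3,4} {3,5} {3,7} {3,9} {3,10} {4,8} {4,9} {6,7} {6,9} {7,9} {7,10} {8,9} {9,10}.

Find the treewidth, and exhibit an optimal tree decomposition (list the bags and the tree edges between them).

Treewidth 3.
Bags: B1 = {1, 2, 3, 9}  B2 = {1, 3, 7, 9}  B3 = {3, 7, 9, 10}  B4 = {1, 2, 3, 5}  B5 = {1, 6, 7, 9}  B6 = {1, 3, 4, 9}  B7 = {1, 4, 8, 9}
Tree: B1–B2, B2–B3, B1–B4, B2–B5, B2–B6, B6–B7

Every bag has size at most 4, so the width is 4 − 1 = 3 and tw(G) ≤ 3. For the lower bound, the 4 vertices {1, 4, 8, 9} are pairwise adjacent, and any tree decomposition puts a clique entirely inside one bag — forcing width ≥ 3. Hence tw(G) = 3 exactly.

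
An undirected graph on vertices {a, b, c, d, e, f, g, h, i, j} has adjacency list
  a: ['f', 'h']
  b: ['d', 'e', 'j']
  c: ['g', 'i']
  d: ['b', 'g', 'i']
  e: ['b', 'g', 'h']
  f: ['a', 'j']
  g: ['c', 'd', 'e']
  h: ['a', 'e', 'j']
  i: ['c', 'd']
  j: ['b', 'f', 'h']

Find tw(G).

2

A width-2 tree decomposition is:
Bags: B1 = {a, f, h}  B2 = {f, h, j}  B3 = {e, h, j}  B4 = {b, e, j}  B5 = {b, e, g}  B6 = {b, d, g}  B7 = {c, d, g}  B8 = {c, d, i}
Tree: B1–B2, B2–B3, B3–B4, B4–B5, B5–B6, B6–B7, B7–B8
Every bag has size at most 3, so the width is 3 − 1 = 2 and tw(G) ≤ 2. Since a–f–j–h–a is a cycle in G, G is not acyclic. Forests are exactly the graphs of treewidth ≤ 1, so tw(G) ≥ 2. Therefore the treewidth is 2.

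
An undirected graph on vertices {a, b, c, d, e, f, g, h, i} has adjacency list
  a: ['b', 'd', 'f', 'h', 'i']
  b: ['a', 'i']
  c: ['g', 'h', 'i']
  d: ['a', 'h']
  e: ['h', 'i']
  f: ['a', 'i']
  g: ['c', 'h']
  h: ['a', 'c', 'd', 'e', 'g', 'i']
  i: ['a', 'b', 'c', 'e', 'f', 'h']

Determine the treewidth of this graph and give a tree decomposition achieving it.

Treewidth 2.
One such decomposition:
Bags: B1 = {c, h, i}  B2 = {a, h, i}  B3 = {e, h, i}  B4 = {a, b, i}  B5 = {a, d, h}  B6 = {c, g, h}  B7 = {a, f, i}
Tree: B1–B2, B2–B3, B2–B4, B2–B5, B1–B6, B2–B7

The largest bag has 3 vertices, giving width 2; this decomposition certifies tw(G) ≤ 2. For the lower bound, the 3 vertices {a, d, h} are pairwise adjacent, and any tree decomposition puts a clique entirely inside one bag — forcing width ≥ 2. Combining the bounds, tw(G) = 2.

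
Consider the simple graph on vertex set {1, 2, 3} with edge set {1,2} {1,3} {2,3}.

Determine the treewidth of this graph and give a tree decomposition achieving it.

With just one bag of size 3, the width is 3 − 1 = 2, so tw(G) ≤ 2. For the lower bound, the 3 vertices {1, 2, 3} are pairwise adjacent, and any tree decomposition puts a clique entirely inside one bag — forcing width ≥ 2. Hence tw(G) = 2 exactly.

Treewidth 2.
Bags: B1 = {1, 2, 3}
Tree: (single bag)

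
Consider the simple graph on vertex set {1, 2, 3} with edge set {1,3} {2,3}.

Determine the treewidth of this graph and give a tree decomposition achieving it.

Each bag holds 2 vertices, so the decomposition has width 1, which upper-bounds the treewidth. Since G has at least one edge (e.g. 2–3), it is not an edgeless graph, so tw(G) ≥ 1. Therefore the treewidth is 1.

Treewidth 1.
One such decomposition:
Bags: B1 = {2, 3}  B2 = {1, 3}
Tree: B1–B2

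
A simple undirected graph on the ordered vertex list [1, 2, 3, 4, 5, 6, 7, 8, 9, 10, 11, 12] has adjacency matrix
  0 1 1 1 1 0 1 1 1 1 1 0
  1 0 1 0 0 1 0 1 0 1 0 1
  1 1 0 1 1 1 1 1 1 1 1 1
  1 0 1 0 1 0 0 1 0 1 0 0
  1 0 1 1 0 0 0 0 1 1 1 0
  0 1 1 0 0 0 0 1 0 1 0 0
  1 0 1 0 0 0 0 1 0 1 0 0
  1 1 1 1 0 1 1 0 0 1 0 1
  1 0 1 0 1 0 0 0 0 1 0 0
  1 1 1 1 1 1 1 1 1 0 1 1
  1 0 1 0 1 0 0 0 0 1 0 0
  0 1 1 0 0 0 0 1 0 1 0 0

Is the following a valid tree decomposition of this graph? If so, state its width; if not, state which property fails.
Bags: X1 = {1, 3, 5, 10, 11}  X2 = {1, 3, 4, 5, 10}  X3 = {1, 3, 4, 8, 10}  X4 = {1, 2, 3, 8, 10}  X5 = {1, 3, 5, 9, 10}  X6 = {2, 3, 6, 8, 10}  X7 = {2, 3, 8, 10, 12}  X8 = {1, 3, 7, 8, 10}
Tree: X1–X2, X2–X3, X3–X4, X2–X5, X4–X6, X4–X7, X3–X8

Yes; width 4.

Checking the three conditions: (i) the bags cover all of {1, 2, 3, 4, 5, 6, 7, 8, 9, 10, 11, 12}; (ii) for each edge, some bag contains both endpoints; (iii) the bags containing any fixed vertex form a subtree. All hold, so the decomposition is valid with width 5 − 1 = 4.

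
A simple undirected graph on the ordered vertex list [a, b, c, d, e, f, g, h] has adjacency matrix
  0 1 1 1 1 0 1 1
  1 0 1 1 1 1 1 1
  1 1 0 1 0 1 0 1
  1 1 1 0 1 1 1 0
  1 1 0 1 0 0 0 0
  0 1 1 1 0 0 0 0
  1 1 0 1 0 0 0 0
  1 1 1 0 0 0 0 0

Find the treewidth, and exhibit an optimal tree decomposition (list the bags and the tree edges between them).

Treewidth 3.
Bags: B1 = {a, b, c, d}  B2 = {a, b, d, e}  B3 = {b, c, d, f}  B4 = {a, b, c, h}  B5 = {a, b, d, g}
Tree: B1–B2, B1–B3, B1–B4, B1–B5

Each bag holds 4 vertices, so the decomposition has width 3, which upper-bounds the treewidth. On the other hand G contains the 4-clique {a, b, d, g}. A clique must lie in a single bag of any decomposition, so no decomposition can have width below 3. Therefore the treewidth is 3.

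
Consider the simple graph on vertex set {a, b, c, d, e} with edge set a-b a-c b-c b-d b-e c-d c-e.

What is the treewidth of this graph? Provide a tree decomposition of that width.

Treewidth 2.
One such decomposition:
Bags: B1 = {a, b, c}  B2 = {b, c, e}  B3 = {b, c, d}
Tree: B1–B2, B2–B3

Every bag has size at most 3, so the width is 3 − 1 = 2 and tw(G) ≤ 2. Conversely, {b, c, d} is a clique of size 3, and the vertices of any clique must share a bag in every tree decomposition; so some bag has ≥ 3 vertices and tw(G) ≥ 2. Therefore the treewidth is 2.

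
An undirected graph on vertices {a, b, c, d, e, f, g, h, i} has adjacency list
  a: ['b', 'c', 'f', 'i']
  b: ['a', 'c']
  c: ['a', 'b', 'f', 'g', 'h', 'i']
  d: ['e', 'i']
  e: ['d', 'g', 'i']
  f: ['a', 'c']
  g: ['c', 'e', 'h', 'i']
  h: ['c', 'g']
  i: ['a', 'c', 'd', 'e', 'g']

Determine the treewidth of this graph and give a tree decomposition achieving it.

The largest bag has 3 vertices, giving width 2; this decomposition certifies tw(G) ≤ 2. Conversely, {d, e, i} is a clique of size 3, and the vertices of any clique must share a bag in every tree decomposition; so some bag has ≥ 3 vertices and tw(G) ≥ 2. The upper and lower bounds meet at 2, so that is the treewidth.

Treewidth 2.
Bags: B1 = {d, e, i}  B2 = {e, g, i}  B3 = {c, g, i}  B4 = {a, c, i}  B5 = {a, b, c}  B6 = {c, g, h}  B7 = {a, c, f}
Tree: B1–B2, B2–B3, B3–B4, B4–B5, B3–B6, B4–B7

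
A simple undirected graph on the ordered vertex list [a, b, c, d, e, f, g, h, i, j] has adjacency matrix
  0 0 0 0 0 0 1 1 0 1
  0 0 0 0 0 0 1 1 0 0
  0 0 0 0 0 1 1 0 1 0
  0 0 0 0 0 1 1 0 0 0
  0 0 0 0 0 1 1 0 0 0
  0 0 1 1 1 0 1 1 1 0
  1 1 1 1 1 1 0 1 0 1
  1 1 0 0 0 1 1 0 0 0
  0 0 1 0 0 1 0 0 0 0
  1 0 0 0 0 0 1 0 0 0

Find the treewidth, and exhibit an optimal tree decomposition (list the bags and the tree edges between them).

Treewidth 2.
Bags: B1 = {b, g, h}  B2 = {f, g, h}  B3 = {d, f, g}  B4 = {a, g, h}  B5 = {a, g, j}  B6 = {c, f, g}  B7 = {e, f, g}  B8 = {c, f, i}
Tree: B1–B2, B2–B3, B2–B4, B4–B5, B3–B6, B2–B7, B6–B8

The largest bag has 3 vertices, giving width 2; this decomposition certifies tw(G) ≤ 2. For the lower bound, the 3 vertices {a, g, j} are pairwise adjacent, and any tree decomposition puts a clique entirely inside one bag — forcing width ≥ 2. Therefore the treewidth is 2.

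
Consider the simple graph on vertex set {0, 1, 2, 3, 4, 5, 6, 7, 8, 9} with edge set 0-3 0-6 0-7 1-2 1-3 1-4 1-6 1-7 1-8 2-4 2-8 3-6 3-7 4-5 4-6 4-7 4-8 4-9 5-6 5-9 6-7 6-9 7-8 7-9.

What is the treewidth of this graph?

3

A width-3 tree decomposition is:
Bags: B1 = {4, 6, 7, 9}  B2 = {1, 4, 6, 7}  B3 = {4, 5, 6, 9}  B4 = {1, 4, 7, 8}  B5 = {1, 3, 6, 7}  B6 = {1, 2, 4, 8}  B7 = {0, 3, 6, 7}
Tree: B1–B2, B1–B3, B2–B4, B2–B5, B4–B6, B5–B7
Every bag has size at most 4, so the width is 4 − 1 = 3 and tw(G) ≤ 3. Conversely, {0, 3, 6, 7} is a clique of size 4, and the vertices of any clique must share a bag in every tree decomposition; so some bag has ≥ 4 vertices and tw(G) ≥ 3. The upper and lower bounds meet at 3, so that is the treewidth.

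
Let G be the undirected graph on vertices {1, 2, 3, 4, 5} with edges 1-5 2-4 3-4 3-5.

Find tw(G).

1

A width-1 tree decomposition is:
Bags: B1 = {1, 5}  B2 = {3, 5}  B3 = {3, 4}  B4 = {2, 4}
Tree: B1–B2, B2–B3, B3–B4
The largest bag has 2 vertices, giving width 1; this decomposition certifies tw(G) ≤ 1. Any graph with an edge has treewidth ≥ 1, and G has the edge 1–5. The upper and lower bounds meet at 1, so that is the treewidth.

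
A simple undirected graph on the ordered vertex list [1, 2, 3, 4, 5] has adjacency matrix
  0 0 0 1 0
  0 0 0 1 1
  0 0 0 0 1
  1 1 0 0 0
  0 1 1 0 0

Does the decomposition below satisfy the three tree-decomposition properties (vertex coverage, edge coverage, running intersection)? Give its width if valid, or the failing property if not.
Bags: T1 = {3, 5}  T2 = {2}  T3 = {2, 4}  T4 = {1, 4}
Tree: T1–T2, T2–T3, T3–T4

A tree decomposition must satisfy three properties: every vertex lies in some bag; for every edge, both endpoints lie together in some bag; and for every vertex, the bags containing it form a connected subtree. Here edge (5,2) lies in no bag, so the decomposition is invalid.

No — edge (5,2) lies in no bag.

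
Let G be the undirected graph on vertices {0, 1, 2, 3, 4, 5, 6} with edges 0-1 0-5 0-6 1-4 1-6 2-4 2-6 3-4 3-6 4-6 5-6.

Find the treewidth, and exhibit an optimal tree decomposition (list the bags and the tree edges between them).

Every bag has size at most 3, so the width is 3 − 1 = 2 and tw(G) ≤ 2. On the other hand G contains the 3-clique {0, 1, 6}. A clique must lie in a single bag of any decomposition, so no decomposition can have width below 2. The upper and lower bounds meet at 2, so that is the treewidth.

Treewidth 2.
One such decomposition:
Bags: B1 = {2, 4, 6}  B2 = {3, 4, 6}  B3 = {1, 4, 6}  B4 = {0, 1, 6}  B5 = {0, 5, 6}
Tree: B1–B2, B2–B3, B3–B4, B4–B5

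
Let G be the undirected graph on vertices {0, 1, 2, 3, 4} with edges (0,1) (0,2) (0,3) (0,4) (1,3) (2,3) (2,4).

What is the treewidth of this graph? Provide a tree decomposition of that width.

Treewidth 2.
One such decomposition:
Bags: B1 = {0, 2, 3}  B2 = {0, 2, 4}  B3 = {0, 1, 3}
Tree: B1–B2, B1–B3

Each bag holds 3 vertices, so the decomposition has width 2, which upper-bounds the treewidth. Conversely, {0, 1, 3} is a clique of size 3, and the vertices of any clique must share a bag in every tree decomposition; so some bag has ≥ 3 vertices and tw(G) ≥ 2. Combining the bounds, tw(G) = 2.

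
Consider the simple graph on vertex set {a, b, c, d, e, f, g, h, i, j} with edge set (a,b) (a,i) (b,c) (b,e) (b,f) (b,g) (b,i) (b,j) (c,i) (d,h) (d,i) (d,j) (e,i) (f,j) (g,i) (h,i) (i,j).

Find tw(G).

2

A width-2 tree decomposition is:
Bags: B1 = {a, b, i}  B2 = {b, g, i}  B3 = {b, e, i}  B4 = {b, i, j}  B5 = {b, c, i}  B6 = {d, i, j}  B7 = {b, f, j}  B8 = {d, h, i}
Tree: B1–B2, B1–B3, B3–B4, B2–B5, B4–B6, B4–B7, B6–B8
The largest bag has 3 vertices, giving width 2; this decomposition certifies tw(G) ≤ 2. On the other hand G contains the 3-clique {b, f, j}. A clique must lie in a single bag of any decomposition, so no decomposition can have width below 2. Therefore the treewidth is 2.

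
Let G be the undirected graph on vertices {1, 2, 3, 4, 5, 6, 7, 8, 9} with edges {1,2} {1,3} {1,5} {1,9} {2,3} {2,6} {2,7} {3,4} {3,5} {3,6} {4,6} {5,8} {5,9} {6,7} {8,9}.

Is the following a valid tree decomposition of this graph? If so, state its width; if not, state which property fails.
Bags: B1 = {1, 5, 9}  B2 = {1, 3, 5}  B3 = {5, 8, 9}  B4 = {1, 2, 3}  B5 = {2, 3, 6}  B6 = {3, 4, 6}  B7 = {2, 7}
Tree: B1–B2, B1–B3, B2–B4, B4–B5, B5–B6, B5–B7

A tree decomposition must satisfy three properties: every vertex lies in some bag; for every edge, both endpoints lie together in some bag; and for every vertex, the bags containing it form a connected subtree. Here edge (6,7) lies in no bag, so the decomposition is invalid.

No — edge (6,7) lies in no bag.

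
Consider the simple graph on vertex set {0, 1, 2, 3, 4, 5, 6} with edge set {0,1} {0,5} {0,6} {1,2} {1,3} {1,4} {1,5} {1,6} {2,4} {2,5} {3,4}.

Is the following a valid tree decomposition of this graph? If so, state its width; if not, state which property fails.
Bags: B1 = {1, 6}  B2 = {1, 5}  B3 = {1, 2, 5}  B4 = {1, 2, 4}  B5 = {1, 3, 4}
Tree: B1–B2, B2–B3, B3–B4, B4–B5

A tree decomposition must satisfy three properties: every vertex lies in some bag; for every edge, both endpoints lie together in some bag; and for every vertex, the bags containing it form a connected subtree. Here vertex 0 appears in no bag, so the decomposition is invalid.

No — vertex 0 appears in no bag.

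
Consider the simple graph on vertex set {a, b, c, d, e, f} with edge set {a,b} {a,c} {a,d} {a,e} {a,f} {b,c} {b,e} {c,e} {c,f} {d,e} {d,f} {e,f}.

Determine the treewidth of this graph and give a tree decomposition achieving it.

The largest bag has 4 vertices, giving width 3; this decomposition certifies tw(G) ≤ 3. Conversely, {a, d, e, f} is a clique of size 4, and the vertices of any clique must share a bag in every tree decomposition; so some bag has ≥ 4 vertices and tw(G) ≥ 3. Hence tw(G) = 3 exactly.

Treewidth 3.
Bags: B1 = {a, c, e, f}  B2 = {a, b, c, e}  B3 = {a, d, e, f}
Tree: B1–B2, B1–B3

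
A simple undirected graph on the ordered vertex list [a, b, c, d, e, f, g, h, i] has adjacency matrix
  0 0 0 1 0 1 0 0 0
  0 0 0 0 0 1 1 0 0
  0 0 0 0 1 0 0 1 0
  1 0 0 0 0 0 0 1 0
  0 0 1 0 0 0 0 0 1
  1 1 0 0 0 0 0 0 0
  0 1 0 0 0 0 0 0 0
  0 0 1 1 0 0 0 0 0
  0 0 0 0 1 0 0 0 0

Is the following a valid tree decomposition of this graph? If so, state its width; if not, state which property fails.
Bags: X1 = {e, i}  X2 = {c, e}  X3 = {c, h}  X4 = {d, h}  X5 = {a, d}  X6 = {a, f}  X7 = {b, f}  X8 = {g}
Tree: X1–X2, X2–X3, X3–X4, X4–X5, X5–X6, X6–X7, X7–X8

A tree decomposition must satisfy three properties: every vertex lies in some bag; for every edge, both endpoints lie together in some bag; and for every vertex, the bags containing it form a connected subtree. Here edge (b,g) lies in no bag, so the decomposition is invalid.

No — edge (b,g) lies in no bag.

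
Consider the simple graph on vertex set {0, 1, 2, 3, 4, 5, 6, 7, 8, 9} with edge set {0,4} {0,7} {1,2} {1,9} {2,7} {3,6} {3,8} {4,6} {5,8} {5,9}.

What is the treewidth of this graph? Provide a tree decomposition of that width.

The largest bag has 3 vertices, giving width 2; this decomposition certifies tw(G) ≤ 2. The edges 4–6–3–8–5–9–1–2–7–0–4 form a cycle, so G is not a tree and its treewidth is at least 2. The upper and lower bounds meet at 2, so that is the treewidth.

Treewidth 2.
One such decomposition:
Bags: B1 = {3, 4, 6}  B2 = {3, 4, 8}  B3 = {4, 5, 8}  B4 = {4, 5, 9}  B5 = {1, 4, 9}  B6 = {1, 2, 4}  B7 = {2, 4, 7}  B8 = {0, 4, 7}
Tree: B1–B2, B2–B3, B3–B4, B4–B5, B5–B6, B6–B7, B7–B8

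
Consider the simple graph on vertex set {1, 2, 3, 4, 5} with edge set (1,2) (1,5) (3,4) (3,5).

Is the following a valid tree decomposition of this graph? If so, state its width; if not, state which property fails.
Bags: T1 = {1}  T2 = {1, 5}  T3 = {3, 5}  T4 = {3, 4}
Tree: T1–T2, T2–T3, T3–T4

No — vertex 2 appears in no bag.

A tree decomposition must satisfy three properties: every vertex lies in some bag; for every edge, both endpoints lie together in some bag; and for every vertex, the bags containing it form a connected subtree. Here vertex 2 appears in no bag, so the decomposition is invalid.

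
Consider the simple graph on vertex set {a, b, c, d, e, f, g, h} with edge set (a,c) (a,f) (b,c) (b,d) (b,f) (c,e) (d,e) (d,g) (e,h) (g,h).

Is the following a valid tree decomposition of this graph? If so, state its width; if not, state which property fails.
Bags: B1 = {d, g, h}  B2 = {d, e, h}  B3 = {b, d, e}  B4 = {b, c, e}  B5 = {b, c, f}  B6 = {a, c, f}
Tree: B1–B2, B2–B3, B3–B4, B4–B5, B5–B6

Yes; width 2.

Checking the three conditions: (i) the bags cover all of {a, b, c, d, e, f, g, h}; (ii) for each edge, some bag contains both endpoints; (iii) the bags containing any fixed vertex form a subtree. All hold, so the decomposition is valid with width 3 − 1 = 2.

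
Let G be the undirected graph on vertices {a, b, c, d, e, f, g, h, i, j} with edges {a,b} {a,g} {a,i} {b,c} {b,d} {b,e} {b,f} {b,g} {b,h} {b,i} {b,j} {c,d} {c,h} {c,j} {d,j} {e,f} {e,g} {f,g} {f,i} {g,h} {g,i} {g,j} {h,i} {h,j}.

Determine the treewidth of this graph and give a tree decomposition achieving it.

Treewidth 3.
One optimal decomposition is:
Bags: B1 = {b, c, d, j}  B2 = {b, c, h, j}  B3 = {b, g, h, j}  B4 = {b, g, h, i}  B5 = {b, f, g, i}  B6 = {a, b, g, i}  B7 = {b, e, f, g}
Tree: B1–B2, B2–B3, B3–B4, B4–B5, B5–B6, B5–B7

Every bag has size at most 4, so the width is 4 − 1 = 3 and tw(G) ≤ 3. For the lower bound, the 4 vertices {b, c, d, j} are pairwise adjacent, and any tree decomposition puts a clique entirely inside one bag — forcing width ≥ 3. Hence tw(G) = 3 exactly.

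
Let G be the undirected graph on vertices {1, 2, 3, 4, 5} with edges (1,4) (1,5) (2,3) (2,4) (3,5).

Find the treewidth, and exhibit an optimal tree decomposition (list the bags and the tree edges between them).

Treewidth 2.
One such decomposition:
Bags: B1 = {2, 3, 4}  B2 = {3, 4, 5}  B3 = {1, 4, 5}
Tree: B1–B2, B2–B3

The largest bag has 3 vertices, giving width 2; this decomposition certifies tw(G) ≤ 2. Since 4–2–3–5–1–4 is a cycle in G, G is not acyclic. Forests are exactly the graphs of treewidth ≤ 1, so tw(G) ≥ 2. Hence tw(G) = 2 exactly.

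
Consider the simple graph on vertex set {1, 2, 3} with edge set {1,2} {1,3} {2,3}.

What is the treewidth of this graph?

A width-2 tree decomposition is:
Bags: B1 = {1, 2, 3}
Tree: (single bag)
A single bag containing all 3 vertices is trivially a valid decomposition of width 2. Conversely, {1, 2, 3} is a clique of size 3, and the vertices of any clique must share a bag in every tree decomposition; so some bag has ≥ 3 vertices and tw(G) ≥ 2. The upper and lower bounds meet at 2, so that is the treewidth.

2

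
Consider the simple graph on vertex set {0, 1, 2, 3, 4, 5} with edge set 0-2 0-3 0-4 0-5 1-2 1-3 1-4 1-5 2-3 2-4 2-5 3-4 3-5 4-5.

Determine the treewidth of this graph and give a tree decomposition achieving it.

Treewidth 4.
One optimal decomposition is:
Bags: B1 = {0, 2, 3, 4, 5}  B2 = {1, 2, 3, 4, 5}
Tree: B1–B2

Each bag holds 5 vertices, so the decomposition has width 4, which upper-bounds the treewidth. Conversely, {0, 2, 3, 4, 5} is a clique of size 5, and the vertices of any clique must share a bag in every tree decomposition; so some bag has ≥ 5 vertices and tw(G) ≥ 4. Combining the bounds, tw(G) = 4.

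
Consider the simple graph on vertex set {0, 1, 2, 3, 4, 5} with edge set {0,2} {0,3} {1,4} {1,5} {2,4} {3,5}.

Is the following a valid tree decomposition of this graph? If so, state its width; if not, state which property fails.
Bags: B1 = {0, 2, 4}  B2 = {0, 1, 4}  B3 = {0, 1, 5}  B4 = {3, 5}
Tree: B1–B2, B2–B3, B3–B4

A tree decomposition must satisfy three properties: every vertex lies in some bag; for every edge, both endpoints lie together in some bag; and for every vertex, the bags containing it form a connected subtree. Here edge (0,3) lies in no bag, so the decomposition is invalid.

No — edge (0,3) lies in no bag.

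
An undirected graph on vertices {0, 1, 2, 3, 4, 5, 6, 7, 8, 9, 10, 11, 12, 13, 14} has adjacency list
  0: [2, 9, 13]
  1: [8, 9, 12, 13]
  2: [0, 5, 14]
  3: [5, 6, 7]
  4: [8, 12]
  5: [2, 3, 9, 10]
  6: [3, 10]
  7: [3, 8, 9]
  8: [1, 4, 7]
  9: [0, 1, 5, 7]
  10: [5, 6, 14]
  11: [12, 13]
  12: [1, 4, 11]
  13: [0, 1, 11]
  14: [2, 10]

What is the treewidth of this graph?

A width-3 tree decomposition is:
Bags: B1 = {4, 8, 11, 12}  B2 = {1, 8, 11, 12}  B3 = {1, 8, 11, 13}  B4 = {1, 7, 8, 13}  B5 = {1, 7, 9, 13}  B6 = {0, 7, 9, 13}  B7 = {0, 3, 7, 9}  B8 = {0, 3, 5, 9}  B9 = {0, 2, 3, 5}  B10 = {2, 3, 5, 6}  B11 = {2, 5, 6, 10}  B12 = {2, 6, 10, 14}
Tree: B1–B2, B2–B3, B3–B4, B4–B5, B5–B6, B6–B7, B7–B8, B8–B9, B9–B10, B10–B11, B11–B12
Each bag holds 4 vertices, so the decomposition has width 3, which upper-bounds the treewidth. For the lower bound: the 4 vertex sets {4,11,12}, {8}, {1}, {0,7,9,13} are disjoint, each induces a connected subgraph, and every pair is joined by at least one edge of G. Contracting each set to a single vertex therefore yields K_{4} as a minor, and since treewidth is minor-monotone, tw(G) ≥ tw(K_{4}) = 3. Combining the bounds, tw(G) = 3.

3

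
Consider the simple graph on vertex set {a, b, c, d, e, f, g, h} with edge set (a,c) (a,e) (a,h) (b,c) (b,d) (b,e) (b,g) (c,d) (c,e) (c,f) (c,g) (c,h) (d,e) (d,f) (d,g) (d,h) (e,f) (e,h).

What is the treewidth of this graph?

3

A width-3 tree decomposition is:
Bags: B1 = {b, c, d, e}  B2 = {c, d, e, h}  B3 = {b, c, d, g}  B4 = {a, c, e, h}  B5 = {c, d, e, f}
Tree: B1–B2, B1–B3, B2–B4, B2–B5
The largest bag has 4 vertices, giving width 3; this decomposition certifies tw(G) ≤ 3. Conversely, {b, c, d, g} is a clique of size 4, and the vertices of any clique must share a bag in every tree decomposition; so some bag has ≥ 4 vertices and tw(G) ≥ 3. The upper and lower bounds meet at 3, so that is the treewidth.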